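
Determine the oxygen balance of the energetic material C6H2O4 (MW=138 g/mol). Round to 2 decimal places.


OB = -1600 * (2C + H/2 - O) / MW
Inner = 2*6 + 2/2 - 4 = 9.00
OB = -1600 * 9.00 / 138 = -104.35%


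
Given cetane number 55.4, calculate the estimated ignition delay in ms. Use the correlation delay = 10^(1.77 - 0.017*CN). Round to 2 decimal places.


delay = 10^(1.77 - 0.017*CN)
Exponent = 1.77 - 0.017*55.4 = 0.8282
delay = 10^0.8282 = 6.73 ms


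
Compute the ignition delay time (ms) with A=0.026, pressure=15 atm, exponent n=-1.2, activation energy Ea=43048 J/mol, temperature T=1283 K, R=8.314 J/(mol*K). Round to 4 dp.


tau = A * P^n * exp(Ea/(R*T))
P^n = 15^(-1.2) = 0.03878738
Ea/(R*T) = 43048/(8.314*1283) = 4.035676
exp(Ea/(R*T)) = 56.581162
tau = 0.026 * 0.03878738 * 56.581162 = 0.0571 ms


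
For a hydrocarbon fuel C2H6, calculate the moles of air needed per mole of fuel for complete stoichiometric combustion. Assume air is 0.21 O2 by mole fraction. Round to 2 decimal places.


Balanced combustion: C2H6 + 3.5 O2 -> 2 CO2 + 3 H2O
O2 needed = C + H/4 = 2 + 6/4 = 3.50 moles
Air moles = O2 / 0.21 = 3.50 / 0.21 = 16.67 moles air


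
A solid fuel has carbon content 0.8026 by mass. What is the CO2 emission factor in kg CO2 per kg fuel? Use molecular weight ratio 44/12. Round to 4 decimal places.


EF = C_frac * (M_CO2 / M_C)
EF = 0.8026 * (44/12)
EF = 0.8026 * 3.666667 = 2.9429 kg_CO2/kg_fuel


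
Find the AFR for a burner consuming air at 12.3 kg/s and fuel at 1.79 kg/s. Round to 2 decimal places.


AFR = m_air / m_fuel
AFR = 12.3 / 1.79 = 6.87


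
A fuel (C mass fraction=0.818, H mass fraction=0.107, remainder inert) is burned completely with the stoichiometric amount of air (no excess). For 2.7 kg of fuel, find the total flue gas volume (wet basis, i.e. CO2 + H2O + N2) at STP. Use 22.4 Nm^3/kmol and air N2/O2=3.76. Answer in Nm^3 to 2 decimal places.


Per kg fuel: CO2 = (C/12 kmol)*22.4 = (0.818/12)*22.4 = 1.52693 Nm^3
Per kg fuel: H2O = (H/2 kmol)*22.4 = (0.107/2)*22.4 = 1.19840 Nm^3
O2 needed per kg fuel = C/12 + H/4 = 0.818/12 + 0.107/4 = 0.09491667 kmol
Per kg fuel: N2 = O2*3.76*22.4 = 0.09491667*3.76*22.4 = 7.99426 Nm^3
Total per kg = 1.52693 + 1.19840 + 7.99426 = 10.71959 Nm^3
Total = 10.71959 * 2.7 = 28.94 Nm^3


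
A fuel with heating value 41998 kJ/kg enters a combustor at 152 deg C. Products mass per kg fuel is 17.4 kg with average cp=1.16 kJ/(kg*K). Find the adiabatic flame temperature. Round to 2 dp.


T_ad = T_in + Hc / (m_p * cp)
Denominator = 17.4 * 1.16 = 20.1840
Temperature rise = 41998 / 20.1840 = 2080.76 K
T_ad = 152 + 2080.76 = 2232.76 deg C


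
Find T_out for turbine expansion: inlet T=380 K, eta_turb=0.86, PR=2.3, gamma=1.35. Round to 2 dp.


T_out = T_in * (1 - eta * (1 - PR^(-(gamma-1)/gamma)))
Exponent = -(1.35-1)/1.35 = -0.25925926
PR^exp = 2.3^(-0.25925926) = 0.80578413
Factor = 1 - 0.86*(1 - 0.80578413) = 0.83297435
T_out = 380 * 0.83297435 = 316.53 K


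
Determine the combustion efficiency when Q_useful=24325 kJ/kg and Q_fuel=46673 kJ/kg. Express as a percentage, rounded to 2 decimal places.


Efficiency = (Q_useful / Q_fuel) * 100
Efficiency = (24325 / 46673) * 100
Efficiency = 0.5212 * 100 = 52.12%


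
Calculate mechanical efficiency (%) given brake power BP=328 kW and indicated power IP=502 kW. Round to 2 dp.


eta_mech = (BP / IP) * 100
Ratio = 328 / 502 = 0.6534
eta_mech = 0.6534 * 100 = 65.34%


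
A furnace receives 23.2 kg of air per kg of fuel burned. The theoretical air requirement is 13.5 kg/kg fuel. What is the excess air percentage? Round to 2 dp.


Excess air = actual - stoichiometric = 23.2 - 13.5 = 9.70 kg/kg fuel
Excess air % = (excess / stoich) * 100 = (9.70 / 13.5) * 100 = 71.85%


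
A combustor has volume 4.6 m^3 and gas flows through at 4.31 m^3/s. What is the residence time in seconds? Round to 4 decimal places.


tau = V / Q_flow
tau = 4.6 / 4.31 = 1.0673 s


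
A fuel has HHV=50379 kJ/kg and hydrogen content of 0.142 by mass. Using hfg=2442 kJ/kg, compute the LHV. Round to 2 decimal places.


LHV = HHV - hfg * 9 * H
Water correction = 2442 * 9 * 0.142 = 3120.876 kJ/kg
LHV = 50379 - 3120.876 = 47258.12 kJ/kg


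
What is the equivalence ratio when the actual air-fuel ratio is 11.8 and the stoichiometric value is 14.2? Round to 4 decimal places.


phi = AFR_stoich / AFR_actual
phi = 14.2 / 11.8 = 1.2034


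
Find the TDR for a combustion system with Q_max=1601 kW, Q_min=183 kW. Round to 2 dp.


TDR = Q_max / Q_min
TDR = 1601 / 183 = 8.75


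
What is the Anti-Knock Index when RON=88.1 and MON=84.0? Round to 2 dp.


AKI = (RON + MON) / 2
AKI = (88.1 + 84.0) / 2
AKI = 172.1 / 2 = 86.05


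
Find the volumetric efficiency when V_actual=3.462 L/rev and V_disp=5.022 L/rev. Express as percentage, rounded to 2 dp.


eta_v = (V_actual / V_disp) * 100
Ratio = 3.462 / 5.022 = 0.6894
eta_v = 0.6894 * 100 = 68.94%


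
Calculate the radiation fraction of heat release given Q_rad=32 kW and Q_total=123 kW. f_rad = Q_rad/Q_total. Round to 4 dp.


f_rad = Q_rad / Q_total
f_rad = 32 / 123 = 0.2602


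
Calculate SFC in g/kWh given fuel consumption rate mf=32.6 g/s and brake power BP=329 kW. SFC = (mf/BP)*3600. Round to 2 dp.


SFC = (mf / BP) * 3600
Rate = 32.6 / 329 = 0.099088 g/(s*kW)
SFC = 0.099088 * 3600 = 356.72 g/kWh


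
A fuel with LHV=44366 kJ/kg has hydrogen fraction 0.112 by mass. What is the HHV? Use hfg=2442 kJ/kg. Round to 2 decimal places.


HHV = LHV + hfg * 9 * H
Water addition = 2442 * 9 * 0.112 = 2461.536 kJ/kg
HHV = 44366 + 2461.536 = 46827.54 kJ/kg


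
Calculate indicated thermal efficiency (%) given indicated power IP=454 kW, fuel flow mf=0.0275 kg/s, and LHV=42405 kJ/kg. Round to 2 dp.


eta_ith = (IP / (mf * LHV)) * 100
Denominator = 0.0275 * 42405 = 1166.1375 kW
eta_ith = (454 / 1166.1375) * 100 = 38.93%


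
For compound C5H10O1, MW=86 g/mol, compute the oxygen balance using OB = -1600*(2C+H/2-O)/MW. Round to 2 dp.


OB = -1600 * (2C + H/2 - O) / MW
Inner = 2*5 + 10/2 - 1 = 14.00
OB = -1600 * 14.00 / 86 = -260.47%


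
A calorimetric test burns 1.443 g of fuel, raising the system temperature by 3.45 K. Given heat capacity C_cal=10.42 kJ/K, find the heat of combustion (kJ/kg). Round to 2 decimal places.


Hc = C_cal * delta_T / m_fuel
Q_released = 10.42 * 3.45 = 35.9490 kJ
m_fuel = 1.443 g = 1.443/1000 kg = 0.001443 kg
Hc = 35.9490 / 0.001443 = 24912.68 kJ/kg


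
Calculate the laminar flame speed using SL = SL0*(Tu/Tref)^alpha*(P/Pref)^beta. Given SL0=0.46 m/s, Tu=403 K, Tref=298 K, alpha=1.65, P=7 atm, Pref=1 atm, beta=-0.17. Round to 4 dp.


SL = SL0 * (Tu/Tref)^alpha * (P/Pref)^beta
T ratio = 403/298 = 1.35234899
(T ratio)^alpha = 1.35234899^1.65 = 1.645495
(P/Pref)^beta = 7^(-0.17) = 0.718345
SL = 0.46 * 1.645495 * 0.718345 = 0.5437 m/s


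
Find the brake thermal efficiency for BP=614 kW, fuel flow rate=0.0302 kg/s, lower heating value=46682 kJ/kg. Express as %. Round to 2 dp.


eta_BTE = (BP / (mf * LHV)) * 100
Denominator = 0.0302 * 46682 = 1409.7964 kW
eta_BTE = (614 / 1409.7964) * 100 = 43.55%


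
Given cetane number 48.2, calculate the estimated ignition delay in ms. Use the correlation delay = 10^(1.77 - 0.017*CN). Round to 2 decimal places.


delay = 10^(1.77 - 0.017*CN)
Exponent = 1.77 - 0.017*48.2 = 0.9506
delay = 10^0.9506 = 8.92 ms


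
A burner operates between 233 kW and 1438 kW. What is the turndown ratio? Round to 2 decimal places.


TDR = Q_max / Q_min
TDR = 1438 / 233 = 6.17


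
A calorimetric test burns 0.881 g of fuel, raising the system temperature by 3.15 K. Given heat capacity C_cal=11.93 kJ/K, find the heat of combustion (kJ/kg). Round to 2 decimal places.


Hc = C_cal * delta_T / m_fuel
Q_released = 11.93 * 3.15 = 37.5795 kJ
m_fuel = 0.881 g = 0.881/1000 kg = 0.000881 kg
Hc = 37.5795 / 0.000881 = 42655.51 kJ/kg


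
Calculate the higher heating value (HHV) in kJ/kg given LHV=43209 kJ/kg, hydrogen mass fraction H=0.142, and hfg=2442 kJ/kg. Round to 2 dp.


HHV = LHV + hfg * 9 * H
Water addition = 2442 * 9 * 0.142 = 3120.876 kJ/kg
HHV = 43209 + 3120.876 = 46329.88 kJ/kg


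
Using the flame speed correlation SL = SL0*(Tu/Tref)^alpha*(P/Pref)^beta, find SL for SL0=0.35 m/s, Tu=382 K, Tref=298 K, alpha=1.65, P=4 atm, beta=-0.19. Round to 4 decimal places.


SL = SL0 * (Tu/Tref)^alpha * (P/Pref)^beta
T ratio = 382/298 = 1.28187919
(T ratio)^alpha = 1.28187919^1.65 = 1.506426
(P/Pref)^beta = 4^(-0.19) = 0.768438
SL = 0.35 * 1.506426 * 0.768438 = 0.4052 m/s


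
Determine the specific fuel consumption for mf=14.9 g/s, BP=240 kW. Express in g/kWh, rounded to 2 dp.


SFC = (mf / BP) * 3600
Rate = 14.9 / 240 = 0.062083 g/(s*kW)
SFC = 0.062083 * 3600 = 223.50 g/kWh


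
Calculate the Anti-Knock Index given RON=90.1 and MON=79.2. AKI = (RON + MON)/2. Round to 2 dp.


AKI = (RON + MON) / 2
AKI = (90.1 + 79.2) / 2
AKI = 169.3 / 2 = 84.65


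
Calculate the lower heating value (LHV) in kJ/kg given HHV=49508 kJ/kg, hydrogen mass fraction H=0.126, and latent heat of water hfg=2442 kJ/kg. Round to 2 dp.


LHV = HHV - hfg * 9 * H
Water correction = 2442 * 9 * 0.126 = 2769.228 kJ/kg
LHV = 49508 - 2769.228 = 46738.77 kJ/kg


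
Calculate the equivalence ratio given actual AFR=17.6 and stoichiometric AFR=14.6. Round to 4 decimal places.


phi = AFR_stoich / AFR_actual
phi = 14.6 / 17.6 = 0.8295


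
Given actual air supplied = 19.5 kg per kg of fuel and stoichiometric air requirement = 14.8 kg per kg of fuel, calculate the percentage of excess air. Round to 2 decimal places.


Excess air = actual - stoichiometric = 19.5 - 14.8 = 4.70 kg/kg fuel
Excess air % = (excess / stoich) * 100 = (4.70 / 14.8) * 100 = 31.76%


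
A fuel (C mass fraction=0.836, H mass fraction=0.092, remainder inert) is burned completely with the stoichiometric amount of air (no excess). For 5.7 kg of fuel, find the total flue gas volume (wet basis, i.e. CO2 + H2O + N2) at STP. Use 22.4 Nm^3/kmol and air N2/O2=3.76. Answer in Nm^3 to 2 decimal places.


Per kg fuel: CO2 = (C/12 kmol)*22.4 = (0.836/12)*22.4 = 1.56053 Nm^3
Per kg fuel: H2O = (H/2 kmol)*22.4 = (0.092/2)*22.4 = 1.03040 Nm^3
O2 needed per kg fuel = C/12 + H/4 = 0.836/12 + 0.092/4 = 0.09266667 kmol
Per kg fuel: N2 = O2*3.76*22.4 = 0.09266667*3.76*22.4 = 7.80476 Nm^3
Total per kg = 1.56053 + 1.03040 + 7.80476 = 10.39569 Nm^3
Total = 10.39569 * 5.7 = 59.26 Nm^3


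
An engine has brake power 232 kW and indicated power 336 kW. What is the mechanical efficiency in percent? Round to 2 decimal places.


eta_mech = (BP / IP) * 100
Ratio = 232 / 336 = 0.6905
eta_mech = 0.6905 * 100 = 69.05%


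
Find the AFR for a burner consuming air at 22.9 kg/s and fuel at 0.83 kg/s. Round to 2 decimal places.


AFR = m_air / m_fuel
AFR = 22.9 / 0.83 = 27.59


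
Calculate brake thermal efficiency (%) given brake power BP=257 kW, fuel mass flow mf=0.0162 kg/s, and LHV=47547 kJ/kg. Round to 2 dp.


eta_BTE = (BP / (mf * LHV)) * 100
Denominator = 0.0162 * 47547 = 770.2614 kW
eta_BTE = (257 / 770.2614) * 100 = 33.37%


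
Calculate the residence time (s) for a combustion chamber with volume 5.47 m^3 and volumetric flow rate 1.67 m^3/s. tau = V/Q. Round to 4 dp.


tau = V / Q_flow
tau = 5.47 / 1.67 = 3.2754 s


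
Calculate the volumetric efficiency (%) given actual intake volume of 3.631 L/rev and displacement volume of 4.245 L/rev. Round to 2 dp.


eta_v = (V_actual / V_disp) * 100
Ratio = 3.631 / 4.245 = 0.8554
eta_v = 0.8554 * 100 = 85.54%


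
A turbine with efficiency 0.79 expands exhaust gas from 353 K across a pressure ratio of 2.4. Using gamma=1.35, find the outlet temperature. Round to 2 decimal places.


T_out = T_in * (1 - eta * (1 - PR^(-(gamma-1)/gamma)))
Exponent = -(1.35-1)/1.35 = -0.25925926
PR^exp = 2.4^(-0.25925926) = 0.79694200
Factor = 1 - 0.79*(1 - 0.79694200) = 0.83958418
T_out = 353 * 0.83958418 = 296.37 K


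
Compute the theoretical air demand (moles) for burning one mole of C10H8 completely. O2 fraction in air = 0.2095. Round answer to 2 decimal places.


Balanced combustion: C10H8 + 12 O2 -> 10 CO2 + 4 H2O
O2 needed = C + H/4 = 10 + 8/4 = 12.00 moles
Air moles = O2 / 0.2095 = 12.00 / 0.2095 = 57.28 moles air


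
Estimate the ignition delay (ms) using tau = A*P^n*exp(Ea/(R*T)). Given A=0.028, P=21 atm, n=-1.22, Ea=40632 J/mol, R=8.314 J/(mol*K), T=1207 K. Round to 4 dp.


tau = A * P^n * exp(Ea/(R*T))
P^n = 21^(-1.22) = 0.02437207
Ea/(R*T) = 40632/(8.314*1207) = 4.049029
exp(Ea/(R*T)) = 57.341763
tau = 0.028 * 0.02437207 * 57.341763 = 0.0391 ms


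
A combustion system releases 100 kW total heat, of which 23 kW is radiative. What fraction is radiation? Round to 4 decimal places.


f_rad = Q_rad / Q_total
f_rad = 23 / 100 = 0.2300


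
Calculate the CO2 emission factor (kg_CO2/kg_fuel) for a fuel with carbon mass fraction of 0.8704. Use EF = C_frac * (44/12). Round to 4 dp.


EF = C_frac * (M_CO2 / M_C)
EF = 0.8704 * (44/12)
EF = 0.8704 * 3.666667 = 3.1915 kg_CO2/kg_fuel


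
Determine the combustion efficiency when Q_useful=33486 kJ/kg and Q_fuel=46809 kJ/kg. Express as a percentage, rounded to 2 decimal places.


Efficiency = (Q_useful / Q_fuel) * 100
Efficiency = (33486 / 46809) * 100
Efficiency = 0.7154 * 100 = 71.54%


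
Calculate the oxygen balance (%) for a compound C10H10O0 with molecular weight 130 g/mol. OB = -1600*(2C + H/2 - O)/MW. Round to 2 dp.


OB = -1600 * (2C + H/2 - O) / MW
Inner = 2*10 + 10/2 - 0 = 25.00
OB = -1600 * 25.00 / 130 = -307.69%


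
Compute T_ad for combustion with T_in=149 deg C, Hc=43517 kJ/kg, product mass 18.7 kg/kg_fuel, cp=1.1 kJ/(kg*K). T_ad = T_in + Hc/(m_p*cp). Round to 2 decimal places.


T_ad = T_in + Hc / (m_p * cp)
Denominator = 18.7 * 1.1 = 20.5700
Temperature rise = 43517 / 20.5700 = 2115.56 K
T_ad = 149 + 2115.56 = 2264.56 deg C


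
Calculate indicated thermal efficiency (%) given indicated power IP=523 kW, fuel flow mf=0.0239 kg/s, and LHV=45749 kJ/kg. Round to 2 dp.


eta_ith = (IP / (mf * LHV)) * 100
Denominator = 0.0239 * 45749 = 1093.4011 kW
eta_ith = (523 / 1093.4011) * 100 = 47.83%


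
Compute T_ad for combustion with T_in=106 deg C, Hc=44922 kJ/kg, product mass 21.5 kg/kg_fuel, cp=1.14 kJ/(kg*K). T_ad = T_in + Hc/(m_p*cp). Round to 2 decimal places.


T_ad = T_in + Hc / (m_p * cp)
Denominator = 21.5 * 1.14 = 24.5100
Temperature rise = 44922 / 24.5100 = 1832.80 K
T_ad = 106 + 1832.80 = 1938.80 deg C


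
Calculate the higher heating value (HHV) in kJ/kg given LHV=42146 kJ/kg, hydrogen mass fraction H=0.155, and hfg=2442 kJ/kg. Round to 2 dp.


HHV = LHV + hfg * 9 * H
Water addition = 2442 * 9 * 0.155 = 3406.590 kJ/kg
HHV = 42146 + 3406.590 = 45552.59 kJ/kg


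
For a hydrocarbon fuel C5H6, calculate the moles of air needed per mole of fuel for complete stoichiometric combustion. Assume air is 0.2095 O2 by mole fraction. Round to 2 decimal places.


Balanced combustion: C5H6 + 6.5 O2 -> 5 CO2 + 3 H2O
O2 needed = C + H/4 = 5 + 6/4 = 6.50 moles
Air moles = O2 / 0.2095 = 6.50 / 0.2095 = 31.03 moles air


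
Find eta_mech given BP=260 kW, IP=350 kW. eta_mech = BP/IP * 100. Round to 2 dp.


eta_mech = (BP / IP) * 100
Ratio = 260 / 350 = 0.7429
eta_mech = 0.7429 * 100 = 74.29%


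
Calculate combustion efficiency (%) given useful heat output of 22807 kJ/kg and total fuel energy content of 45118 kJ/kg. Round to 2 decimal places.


Efficiency = (Q_useful / Q_fuel) * 100
Efficiency = (22807 / 45118) * 100
Efficiency = 0.5055 * 100 = 50.55%


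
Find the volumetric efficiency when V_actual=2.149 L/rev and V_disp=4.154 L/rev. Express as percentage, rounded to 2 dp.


eta_v = (V_actual / V_disp) * 100
Ratio = 2.149 / 4.154 = 0.5173
eta_v = 0.5173 * 100 = 51.73%


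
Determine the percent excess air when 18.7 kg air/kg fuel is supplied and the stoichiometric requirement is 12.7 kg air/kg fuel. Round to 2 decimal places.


Excess air = actual - stoichiometric = 18.7 - 12.7 = 6.00 kg/kg fuel
Excess air % = (excess / stoich) * 100 = (6.00 / 12.7) * 100 = 47.24%


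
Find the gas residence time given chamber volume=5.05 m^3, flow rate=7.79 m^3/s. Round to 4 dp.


tau = V / Q_flow
tau = 5.05 / 7.79 = 0.6483 s


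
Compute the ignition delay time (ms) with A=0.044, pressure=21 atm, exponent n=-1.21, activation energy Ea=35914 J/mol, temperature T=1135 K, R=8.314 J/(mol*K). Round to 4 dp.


tau = A * P^n * exp(Ea/(R*T))
P^n = 21^(-1.21) = 0.02512550
Ea/(R*T) = 35914/(8.314*1135) = 3.805905
exp(Ea/(R*T)) = 44.965907
tau = 0.044 * 0.02512550 * 44.965907 = 0.0497 ms


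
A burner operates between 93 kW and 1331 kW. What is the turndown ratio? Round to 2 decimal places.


TDR = Q_max / Q_min
TDR = 1331 / 93 = 14.31


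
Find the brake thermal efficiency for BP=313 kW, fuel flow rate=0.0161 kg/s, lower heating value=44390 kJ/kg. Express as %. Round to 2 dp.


eta_BTE = (BP / (mf * LHV)) * 100
Denominator = 0.0161 * 44390 = 714.6790 kW
eta_BTE = (313 / 714.6790) * 100 = 43.80%


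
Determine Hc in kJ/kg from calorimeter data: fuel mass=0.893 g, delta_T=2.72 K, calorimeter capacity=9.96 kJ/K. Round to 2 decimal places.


Hc = C_cal * delta_T / m_fuel
Q_released = 9.96 * 2.72 = 27.0912 kJ
m_fuel = 0.893 g = 0.893/1000 kg = 0.000893 kg
Hc = 27.0912 / 0.000893 = 30337.29 kJ/kg


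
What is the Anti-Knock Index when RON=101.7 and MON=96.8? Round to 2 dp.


AKI = (RON + MON) / 2
AKI = (101.7 + 96.8) / 2
AKI = 198.5 / 2 = 99.25


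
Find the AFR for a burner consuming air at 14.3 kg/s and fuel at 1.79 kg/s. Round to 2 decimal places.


AFR = m_air / m_fuel
AFR = 14.3 / 1.79 = 7.99


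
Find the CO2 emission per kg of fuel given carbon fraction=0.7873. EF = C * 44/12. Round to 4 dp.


EF = C_frac * (M_CO2 / M_C)
EF = 0.7873 * (44/12)
EF = 0.7873 * 3.666667 = 2.8868 kg_CO2/kg_fuel


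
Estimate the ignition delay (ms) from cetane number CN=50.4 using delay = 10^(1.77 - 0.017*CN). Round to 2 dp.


delay = 10^(1.77 - 0.017*CN)
Exponent = 1.77 - 0.017*50.4 = 0.9132
delay = 10^0.9132 = 8.19 ms


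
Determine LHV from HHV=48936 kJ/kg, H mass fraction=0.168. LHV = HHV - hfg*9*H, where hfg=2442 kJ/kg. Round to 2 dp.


LHV = HHV - hfg * 9 * H
Water correction = 2442 * 9 * 0.168 = 3692.304 kJ/kg
LHV = 48936 - 3692.304 = 45243.70 kJ/kg


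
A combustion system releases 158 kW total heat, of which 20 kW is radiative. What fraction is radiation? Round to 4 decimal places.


f_rad = Q_rad / Q_total
f_rad = 20 / 158 = 0.1266


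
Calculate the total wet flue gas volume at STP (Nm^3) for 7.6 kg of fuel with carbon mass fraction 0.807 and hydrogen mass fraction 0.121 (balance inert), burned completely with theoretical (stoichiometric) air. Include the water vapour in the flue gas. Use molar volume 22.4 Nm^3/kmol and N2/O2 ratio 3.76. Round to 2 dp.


Per kg fuel: CO2 = (C/12 kmol)*22.4 = (0.807/12)*22.4 = 1.50640 Nm^3
Per kg fuel: H2O = (H/2 kmol)*22.4 = (0.121/2)*22.4 = 1.35520 Nm^3
O2 needed per kg fuel = C/12 + H/4 = 0.807/12 + 0.121/4 = 0.09750000 kmol
Per kg fuel: N2 = O2*3.76*22.4 = 0.09750000*3.76*22.4 = 8.21184 Nm^3
Total per kg = 1.50640 + 1.35520 + 8.21184 = 11.07344 Nm^3
Total = 11.07344 * 7.6 = 84.16 Nm^3


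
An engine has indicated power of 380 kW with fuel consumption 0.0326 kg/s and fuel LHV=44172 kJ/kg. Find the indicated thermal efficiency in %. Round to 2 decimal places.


eta_ith = (IP / (mf * LHV)) * 100
Denominator = 0.0326 * 44172 = 1440.0072 kW
eta_ith = (380 / 1440.0072) * 100 = 26.39%


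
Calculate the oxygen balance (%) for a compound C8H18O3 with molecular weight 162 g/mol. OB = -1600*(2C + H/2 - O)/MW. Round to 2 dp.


OB = -1600 * (2C + H/2 - O) / MW
Inner = 2*8 + 18/2 - 3 = 22.00
OB = -1600 * 22.00 / 162 = -217.28%


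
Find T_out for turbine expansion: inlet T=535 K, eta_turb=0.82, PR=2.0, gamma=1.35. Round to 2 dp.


T_out = T_in * (1 - eta * (1 - PR^(-(gamma-1)/gamma)))
Exponent = -(1.35-1)/1.35 = -0.25925926
PR^exp = 2.0^(-0.25925926) = 0.83551680
Factor = 1 - 0.82*(1 - 0.83551680) = 0.86512378
T_out = 535 * 0.86512378 = 462.84 K


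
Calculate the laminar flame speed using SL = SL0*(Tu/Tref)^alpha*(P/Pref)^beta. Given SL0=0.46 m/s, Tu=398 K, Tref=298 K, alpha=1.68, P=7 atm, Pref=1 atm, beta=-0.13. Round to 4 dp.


SL = SL0 * (Tu/Tref)^alpha * (P/Pref)^beta
T ratio = 398/298 = 1.33557047
(T ratio)^alpha = 1.33557047^1.68 = 1.625999
(P/Pref)^beta = 7^(-0.13) = 0.776492
SL = 0.46 * 1.625999 * 0.776492 = 0.5808 m/s


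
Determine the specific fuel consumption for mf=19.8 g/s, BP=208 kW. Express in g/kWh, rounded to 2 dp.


SFC = (mf / BP) * 3600
Rate = 19.8 / 208 = 0.095192 g/(s*kW)
SFC = 0.095192 * 3600 = 342.69 g/kWh


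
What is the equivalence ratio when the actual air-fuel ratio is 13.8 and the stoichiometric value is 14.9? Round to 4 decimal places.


phi = AFR_stoich / AFR_actual
phi = 14.9 / 13.8 = 1.0797


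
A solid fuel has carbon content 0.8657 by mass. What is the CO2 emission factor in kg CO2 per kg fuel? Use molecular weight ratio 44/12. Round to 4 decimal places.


EF = C_frac * (M_CO2 / M_C)
EF = 0.8657 * (44/12)
EF = 0.8657 * 3.666667 = 3.1742 kg_CO2/kg_fuel


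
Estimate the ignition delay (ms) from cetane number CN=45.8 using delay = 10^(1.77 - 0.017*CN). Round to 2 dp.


delay = 10^(1.77 - 0.017*CN)
Exponent = 1.77 - 0.017*45.8 = 0.9914
delay = 10^0.9914 = 9.80 ms


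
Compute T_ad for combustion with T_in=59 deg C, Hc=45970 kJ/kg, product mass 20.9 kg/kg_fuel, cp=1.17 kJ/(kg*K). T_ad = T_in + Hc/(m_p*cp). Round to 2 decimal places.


T_ad = T_in + Hc / (m_p * cp)
Denominator = 20.9 * 1.17 = 24.4530
Temperature rise = 45970 / 24.4530 = 1879.93 K
T_ad = 59 + 1879.93 = 1938.93 deg C


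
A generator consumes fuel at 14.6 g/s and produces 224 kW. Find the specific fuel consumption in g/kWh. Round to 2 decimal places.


SFC = (mf / BP) * 3600
Rate = 14.6 / 224 = 0.065179 g/(s*kW)
SFC = 0.065179 * 3600 = 234.64 g/kWh


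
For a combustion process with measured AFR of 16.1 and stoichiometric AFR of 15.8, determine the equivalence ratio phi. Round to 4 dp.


phi = AFR_stoich / AFR_actual
phi = 15.8 / 16.1 = 0.9814


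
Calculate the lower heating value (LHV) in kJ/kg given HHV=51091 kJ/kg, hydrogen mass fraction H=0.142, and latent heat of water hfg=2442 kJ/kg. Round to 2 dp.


LHV = HHV - hfg * 9 * H
Water correction = 2442 * 9 * 0.142 = 3120.876 kJ/kg
LHV = 51091 - 3120.876 = 47970.12 kJ/kg


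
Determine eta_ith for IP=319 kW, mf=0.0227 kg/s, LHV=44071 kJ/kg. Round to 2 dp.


eta_ith = (IP / (mf * LHV)) * 100
Denominator = 0.0227 * 44071 = 1000.4117 kW
eta_ith = (319 / 1000.4117) * 100 = 31.89%


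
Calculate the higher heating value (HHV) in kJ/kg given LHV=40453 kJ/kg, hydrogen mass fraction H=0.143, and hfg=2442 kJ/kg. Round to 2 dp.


HHV = LHV + hfg * 9 * H
Water addition = 2442 * 9 * 0.143 = 3142.854 kJ/kg
HHV = 40453 + 3142.854 = 43595.85 kJ/kg


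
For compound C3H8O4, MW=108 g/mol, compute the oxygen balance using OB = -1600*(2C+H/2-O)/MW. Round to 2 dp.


OB = -1600 * (2C + H/2 - O) / MW
Inner = 2*3 + 8/2 - 4 = 6.00
OB = -1600 * 6.00 / 108 = -88.89%


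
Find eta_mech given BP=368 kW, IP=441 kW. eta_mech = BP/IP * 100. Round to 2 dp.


eta_mech = (BP / IP) * 100
Ratio = 368 / 441 = 0.8345
eta_mech = 0.8345 * 100 = 83.45%


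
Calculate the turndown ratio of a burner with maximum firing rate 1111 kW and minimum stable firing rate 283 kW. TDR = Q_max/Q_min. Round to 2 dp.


TDR = Q_max / Q_min
TDR = 1111 / 283 = 3.93


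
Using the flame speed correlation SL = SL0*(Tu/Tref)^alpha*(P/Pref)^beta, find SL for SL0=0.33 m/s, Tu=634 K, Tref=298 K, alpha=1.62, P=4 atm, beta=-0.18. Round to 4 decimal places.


SL = SL0 * (Tu/Tref)^alpha * (P/Pref)^beta
T ratio = 634/298 = 2.12751678
(T ratio)^alpha = 2.12751678^1.62 = 3.397459
(P/Pref)^beta = 4^(-0.18) = 0.779165
SL = 0.33 * 3.397459 * 0.779165 = 0.8736 m/s


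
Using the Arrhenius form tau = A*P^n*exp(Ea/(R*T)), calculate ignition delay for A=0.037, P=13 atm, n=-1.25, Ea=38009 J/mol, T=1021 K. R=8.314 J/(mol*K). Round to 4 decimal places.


tau = A * P^n * exp(Ea/(R*T))
P^n = 13^(-1.25) = 0.04051080
Ea/(R*T) = 38009/(8.314*1021) = 4.477656
exp(Ea/(R*T)) = 88.028053
tau = 0.037 * 0.04051080 * 88.028053 = 0.1319 ms


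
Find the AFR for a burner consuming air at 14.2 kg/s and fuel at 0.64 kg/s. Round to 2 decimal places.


AFR = m_air / m_fuel
AFR = 14.2 / 0.64 = 22.19


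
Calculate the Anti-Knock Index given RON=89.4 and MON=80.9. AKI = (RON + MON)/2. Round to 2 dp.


AKI = (RON + MON) / 2
AKI = (89.4 + 80.9) / 2
AKI = 170.3 / 2 = 85.15


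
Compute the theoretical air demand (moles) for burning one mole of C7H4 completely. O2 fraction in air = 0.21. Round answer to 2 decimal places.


Balanced combustion: C7H4 + 8 O2 -> 7 CO2 + 2 H2O
O2 needed = C + H/4 = 7 + 4/4 = 8.00 moles
Air moles = O2 / 0.21 = 8.00 / 0.21 = 38.10 moles air


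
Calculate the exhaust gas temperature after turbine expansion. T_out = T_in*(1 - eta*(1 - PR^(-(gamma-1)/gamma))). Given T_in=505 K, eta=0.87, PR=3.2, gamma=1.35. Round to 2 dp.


T_out = T_in * (1 - eta * (1 - PR^(-(gamma-1)/gamma)))
Exponent = -(1.35-1)/1.35 = -0.25925926
PR^exp = 3.2^(-0.25925926) = 0.73966521
Factor = 1 - 0.87*(1 - 0.73966521) = 0.77350873
T_out = 505 * 0.77350873 = 390.62 K


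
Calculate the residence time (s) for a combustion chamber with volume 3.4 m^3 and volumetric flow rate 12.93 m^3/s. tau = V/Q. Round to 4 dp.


tau = V / Q_flow
tau = 3.4 / 12.93 = 0.2630 s


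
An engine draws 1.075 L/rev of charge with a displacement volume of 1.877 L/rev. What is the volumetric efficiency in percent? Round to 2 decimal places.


eta_v = (V_actual / V_disp) * 100
Ratio = 1.075 / 1.877 = 0.5727
eta_v = 0.5727 * 100 = 57.27%


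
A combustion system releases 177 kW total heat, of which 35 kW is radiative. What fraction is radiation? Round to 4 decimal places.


f_rad = Q_rad / Q_total
f_rad = 35 / 177 = 0.1977


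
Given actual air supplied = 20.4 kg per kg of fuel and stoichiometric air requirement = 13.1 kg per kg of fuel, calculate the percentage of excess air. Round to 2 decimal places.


Excess air = actual - stoichiometric = 20.4 - 13.1 = 7.30 kg/kg fuel
Excess air % = (excess / stoich) * 100 = (7.30 / 13.1) * 100 = 55.73%


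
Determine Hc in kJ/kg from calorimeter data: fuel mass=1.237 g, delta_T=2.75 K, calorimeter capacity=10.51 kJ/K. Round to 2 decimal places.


Hc = C_cal * delta_T / m_fuel
Q_released = 10.51 * 2.75 = 28.9025 kJ
m_fuel = 1.237 g = 1.237/1000 kg = 0.001237 kg
Hc = 28.9025 / 0.001237 = 23365.00 kJ/kg


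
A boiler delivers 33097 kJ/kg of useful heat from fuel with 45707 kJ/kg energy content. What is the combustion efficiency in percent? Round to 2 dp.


Efficiency = (Q_useful / Q_fuel) * 100
Efficiency = (33097 / 45707) * 100
Efficiency = 0.7241 * 100 = 72.41%


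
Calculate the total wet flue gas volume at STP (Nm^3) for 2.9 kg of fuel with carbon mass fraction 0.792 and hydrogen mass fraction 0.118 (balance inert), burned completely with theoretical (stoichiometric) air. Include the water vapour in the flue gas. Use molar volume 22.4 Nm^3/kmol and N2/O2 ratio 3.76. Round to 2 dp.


Per kg fuel: CO2 = (C/12 kmol)*22.4 = (0.792/12)*22.4 = 1.47840 Nm^3
Per kg fuel: H2O = (H/2 kmol)*22.4 = (0.118/2)*22.4 = 1.32160 Nm^3
O2 needed per kg fuel = C/12 + H/4 = 0.792/12 + 0.118/4 = 0.09550000 kmol
Per kg fuel: N2 = O2*3.76*22.4 = 0.09550000*3.76*22.4 = 8.04339 Nm^3
Total per kg = 1.47840 + 1.32160 + 8.04339 = 10.84339 Nm^3
Total = 10.84339 * 2.9 = 31.45 Nm^3


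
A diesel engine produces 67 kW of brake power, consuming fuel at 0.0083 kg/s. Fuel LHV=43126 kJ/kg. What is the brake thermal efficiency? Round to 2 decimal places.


eta_BTE = (BP / (mf * LHV)) * 100
Denominator = 0.0083 * 43126 = 357.9458 kW
eta_BTE = (67 / 357.9458) * 100 = 18.72%


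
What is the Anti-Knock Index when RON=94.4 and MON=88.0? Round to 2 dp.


AKI = (RON + MON) / 2
AKI = (94.4 + 88.0) / 2
AKI = 182.4 / 2 = 91.20


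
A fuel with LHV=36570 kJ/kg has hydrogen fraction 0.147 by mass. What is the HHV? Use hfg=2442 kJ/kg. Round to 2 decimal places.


HHV = LHV + hfg * 9 * H
Water addition = 2442 * 9 * 0.147 = 3230.766 kJ/kg
HHV = 36570 + 3230.766 = 39800.77 kJ/kg


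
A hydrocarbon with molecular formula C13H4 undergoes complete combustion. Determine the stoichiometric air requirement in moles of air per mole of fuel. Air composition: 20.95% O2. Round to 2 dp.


Balanced combustion: C13H4 + 14 O2 -> 13 CO2 + 2 H2O
O2 needed = C + H/4 = 13 + 4/4 = 14.00 moles
Air moles = O2 / 0.2095 = 14.00 / 0.2095 = 66.83 moles air


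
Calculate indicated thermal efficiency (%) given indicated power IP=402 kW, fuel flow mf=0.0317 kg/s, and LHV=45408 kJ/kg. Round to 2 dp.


eta_ith = (IP / (mf * LHV)) * 100
Denominator = 0.0317 * 45408 = 1439.4336 kW
eta_ith = (402 / 1439.4336) * 100 = 27.93%


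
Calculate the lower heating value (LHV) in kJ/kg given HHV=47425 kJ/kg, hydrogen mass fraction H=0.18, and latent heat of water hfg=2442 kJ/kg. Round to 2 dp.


LHV = HHV - hfg * 9 * H
Water correction = 2442 * 9 * 0.18 = 3956.040 kJ/kg
LHV = 47425 - 3956.040 = 43468.96 kJ/kg


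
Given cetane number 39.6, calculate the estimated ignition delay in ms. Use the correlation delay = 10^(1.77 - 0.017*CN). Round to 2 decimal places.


delay = 10^(1.77 - 0.017*CN)
Exponent = 1.77 - 0.017*39.6 = 1.0968
delay = 10^1.0968 = 12.50 ms


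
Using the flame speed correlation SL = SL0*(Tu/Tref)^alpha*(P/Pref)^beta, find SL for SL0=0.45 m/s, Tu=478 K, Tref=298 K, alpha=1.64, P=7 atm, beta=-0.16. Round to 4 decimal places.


SL = SL0 * (Tu/Tref)^alpha * (P/Pref)^beta
T ratio = 478/298 = 1.60402685
(T ratio)^alpha = 1.60402685^1.64 = 2.170436
(P/Pref)^beta = 7^(-0.16) = 0.732461
SL = 0.45 * 2.170436 * 0.732461 = 0.7154 m/s


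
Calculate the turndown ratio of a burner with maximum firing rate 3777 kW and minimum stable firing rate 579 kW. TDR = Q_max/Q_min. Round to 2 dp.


TDR = Q_max / Q_min
TDR = 3777 / 579 = 6.52


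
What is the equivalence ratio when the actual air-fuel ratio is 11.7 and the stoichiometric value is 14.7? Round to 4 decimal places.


phi = AFR_stoich / AFR_actual
phi = 14.7 / 11.7 = 1.2564


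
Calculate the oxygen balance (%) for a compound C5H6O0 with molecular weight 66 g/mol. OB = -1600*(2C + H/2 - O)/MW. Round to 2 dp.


OB = -1600 * (2C + H/2 - O) / MW
Inner = 2*5 + 6/2 - 0 = 13.00
OB = -1600 * 13.00 / 66 = -315.15%


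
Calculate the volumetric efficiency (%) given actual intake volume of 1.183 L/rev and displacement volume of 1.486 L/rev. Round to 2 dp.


eta_v = (V_actual / V_disp) * 100
Ratio = 1.183 / 1.486 = 0.7961
eta_v = 0.7961 * 100 = 79.61%


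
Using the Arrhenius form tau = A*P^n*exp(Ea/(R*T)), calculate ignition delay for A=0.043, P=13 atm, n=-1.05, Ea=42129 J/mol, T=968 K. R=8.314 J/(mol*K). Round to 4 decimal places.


tau = A * P^n * exp(Ea/(R*T))
P^n = 13^(-1.05) = 0.06766428
Ea/(R*T) = 42129/(8.314*968) = 5.234748
exp(Ea/(R*T)) = 187.681790
tau = 0.043 * 0.06766428 * 187.681790 = 0.5461 ms


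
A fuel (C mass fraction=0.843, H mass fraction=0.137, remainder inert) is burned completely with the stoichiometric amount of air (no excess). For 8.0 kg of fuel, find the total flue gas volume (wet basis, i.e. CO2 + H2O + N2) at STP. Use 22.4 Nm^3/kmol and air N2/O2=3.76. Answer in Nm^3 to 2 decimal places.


Per kg fuel: CO2 = (C/12 kmol)*22.4 = (0.843/12)*22.4 = 1.57360 Nm^3
Per kg fuel: H2O = (H/2 kmol)*22.4 = (0.137/2)*22.4 = 1.53440 Nm^3
O2 needed per kg fuel = C/12 + H/4 = 0.843/12 + 0.137/4 = 0.10450000 kmol
Per kg fuel: N2 = O2*3.76*22.4 = 0.10450000*3.76*22.4 = 8.80141 Nm^3
Total per kg = 1.57360 + 1.53440 + 8.80141 = 11.90941 Nm^3
Total = 11.90941 * 8.0 = 95.28 Nm^3


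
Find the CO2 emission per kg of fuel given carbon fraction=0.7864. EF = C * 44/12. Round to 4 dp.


EF = C_frac * (M_CO2 / M_C)
EF = 0.7864 * (44/12)
EF = 0.7864 * 3.666667 = 2.8835 kg_CO2/kg_fuel


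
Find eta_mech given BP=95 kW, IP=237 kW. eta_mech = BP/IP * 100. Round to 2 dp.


eta_mech = (BP / IP) * 100
Ratio = 95 / 237 = 0.4008
eta_mech = 0.4008 * 100 = 40.08%


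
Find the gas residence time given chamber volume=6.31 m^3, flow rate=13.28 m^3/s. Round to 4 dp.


tau = V / Q_flow
tau = 6.31 / 13.28 = 0.4752 s


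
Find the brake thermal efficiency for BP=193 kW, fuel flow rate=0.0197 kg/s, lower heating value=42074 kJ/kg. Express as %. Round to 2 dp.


eta_BTE = (BP / (mf * LHV)) * 100
Denominator = 0.0197 * 42074 = 828.8578 kW
eta_BTE = (193 / 828.8578) * 100 = 23.29%


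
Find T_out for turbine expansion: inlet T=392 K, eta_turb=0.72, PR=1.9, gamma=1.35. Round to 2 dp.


T_out = T_in * (1 - eta * (1 - PR^(-(gamma-1)/gamma)))
Exponent = -(1.35-1)/1.35 = -0.25925926
PR^exp = 1.9^(-0.25925926) = 0.84670193
Factor = 1 - 0.72*(1 - 0.84670193) = 0.88962539
T_out = 392 * 0.88962539 = 348.73 K


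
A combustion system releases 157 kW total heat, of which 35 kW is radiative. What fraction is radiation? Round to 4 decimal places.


f_rad = Q_rad / Q_total
f_rad = 35 / 157 = 0.2229


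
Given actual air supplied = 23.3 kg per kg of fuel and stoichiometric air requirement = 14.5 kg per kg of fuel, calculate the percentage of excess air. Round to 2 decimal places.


Excess air = actual - stoichiometric = 23.3 - 14.5 = 8.80 kg/kg fuel
Excess air % = (excess / stoich) * 100 = (8.80 / 14.5) * 100 = 60.69%


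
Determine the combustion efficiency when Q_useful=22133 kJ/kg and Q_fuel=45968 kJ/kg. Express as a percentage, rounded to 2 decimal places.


Efficiency = (Q_useful / Q_fuel) * 100
Efficiency = (22133 / 45968) * 100
Efficiency = 0.4815 * 100 = 48.15%


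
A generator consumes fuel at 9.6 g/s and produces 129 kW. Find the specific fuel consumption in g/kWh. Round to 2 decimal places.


SFC = (mf / BP) * 3600
Rate = 9.6 / 129 = 0.074419 g/(s*kW)
SFC = 0.074419 * 3600 = 267.91 g/kWh


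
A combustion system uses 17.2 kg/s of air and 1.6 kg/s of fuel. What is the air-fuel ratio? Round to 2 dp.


AFR = m_air / m_fuel
AFR = 17.2 / 1.6 = 10.75


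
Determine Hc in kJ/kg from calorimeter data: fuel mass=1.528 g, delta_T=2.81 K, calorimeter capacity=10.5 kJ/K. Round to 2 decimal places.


Hc = C_cal * delta_T / m_fuel
Q_released = 10.5 * 2.81 = 29.5050 kJ
m_fuel = 1.528 g = 1.528/1000 kg = 0.001528 kg
Hc = 29.5050 / 0.001528 = 19309.55 kJ/kg


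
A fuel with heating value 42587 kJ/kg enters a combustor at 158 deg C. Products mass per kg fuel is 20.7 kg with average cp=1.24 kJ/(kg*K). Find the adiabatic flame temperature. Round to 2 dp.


T_ad = T_in + Hc / (m_p * cp)
Denominator = 20.7 * 1.24 = 25.6680
Temperature rise = 42587 / 25.6680 = 1659.15 K
T_ad = 158 + 1659.15 = 1817.15 deg C


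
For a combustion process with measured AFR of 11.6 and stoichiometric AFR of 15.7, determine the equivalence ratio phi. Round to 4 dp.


phi = AFR_stoich / AFR_actual
phi = 15.7 / 11.6 = 1.3534


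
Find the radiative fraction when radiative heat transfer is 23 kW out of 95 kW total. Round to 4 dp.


f_rad = Q_rad / Q_total
f_rad = 23 / 95 = 0.2421


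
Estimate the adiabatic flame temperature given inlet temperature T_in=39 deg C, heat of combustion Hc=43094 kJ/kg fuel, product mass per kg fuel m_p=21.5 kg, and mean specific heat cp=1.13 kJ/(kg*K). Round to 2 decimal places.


T_ad = T_in + Hc / (m_p * cp)
Denominator = 21.5 * 1.13 = 24.2950
Temperature rise = 43094 / 24.2950 = 1773.78 K
T_ad = 39 + 1773.78 = 1812.78 deg C


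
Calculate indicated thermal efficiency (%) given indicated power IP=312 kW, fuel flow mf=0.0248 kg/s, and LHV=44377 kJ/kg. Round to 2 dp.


eta_ith = (IP / (mf * LHV)) * 100
Denominator = 0.0248 * 44377 = 1100.5496 kW
eta_ith = (312 / 1100.5496) * 100 = 28.35%


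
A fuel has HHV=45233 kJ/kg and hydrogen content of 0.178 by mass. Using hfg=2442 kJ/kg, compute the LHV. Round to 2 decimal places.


LHV = HHV - hfg * 9 * H
Water correction = 2442 * 9 * 0.178 = 3912.084 kJ/kg
LHV = 45233 - 3912.084 = 41320.92 kJ/kg


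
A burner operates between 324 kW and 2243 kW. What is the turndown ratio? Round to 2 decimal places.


TDR = Q_max / Q_min
TDR = 2243 / 324 = 6.92


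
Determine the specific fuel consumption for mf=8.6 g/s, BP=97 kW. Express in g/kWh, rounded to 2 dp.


SFC = (mf / BP) * 3600
Rate = 8.6 / 97 = 0.088660 g/(s*kW)
SFC = 0.088660 * 3600 = 319.18 g/kWh


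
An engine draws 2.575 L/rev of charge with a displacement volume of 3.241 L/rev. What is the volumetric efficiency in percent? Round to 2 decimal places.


eta_v = (V_actual / V_disp) * 100
Ratio = 2.575 / 3.241 = 0.7945
eta_v = 0.7945 * 100 = 79.45%


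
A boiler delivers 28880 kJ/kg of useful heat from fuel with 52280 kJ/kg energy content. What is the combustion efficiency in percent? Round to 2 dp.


Efficiency = (Q_useful / Q_fuel) * 100
Efficiency = (28880 / 52280) * 100
Efficiency = 0.5524 * 100 = 55.24%


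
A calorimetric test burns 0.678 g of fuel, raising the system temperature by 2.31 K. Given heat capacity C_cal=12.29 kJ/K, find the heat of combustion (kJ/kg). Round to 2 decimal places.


Hc = C_cal * delta_T / m_fuel
Q_released = 12.29 * 2.31 = 28.3899 kJ
m_fuel = 0.678 g = 0.678/1000 kg = 0.000678 kg
Hc = 28.3899 / 0.000678 = 41873.01 kJ/kg


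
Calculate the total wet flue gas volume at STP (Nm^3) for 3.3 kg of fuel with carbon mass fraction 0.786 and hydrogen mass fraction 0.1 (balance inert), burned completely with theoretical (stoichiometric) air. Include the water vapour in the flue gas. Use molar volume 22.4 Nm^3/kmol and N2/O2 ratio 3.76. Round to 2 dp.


Per kg fuel: CO2 = (C/12 kmol)*22.4 = (0.786/12)*22.4 = 1.46720 Nm^3
Per kg fuel: H2O = (H/2 kmol)*22.4 = (0.1/2)*22.4 = 1.12000 Nm^3
O2 needed per kg fuel = C/12 + H/4 = 0.786/12 + 0.1/4 = 0.09050000 kmol
Per kg fuel: N2 = O2*3.76*22.4 = 0.09050000*3.76*22.4 = 7.62227 Nm^3
Total per kg = 1.46720 + 1.12000 + 7.62227 = 10.20947 Nm^3
Total = 10.20947 * 3.3 = 33.69 Nm^3


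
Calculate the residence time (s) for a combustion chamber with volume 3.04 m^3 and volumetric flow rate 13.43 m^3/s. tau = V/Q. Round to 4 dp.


tau = V / Q_flow
tau = 3.04 / 13.43 = 0.2264 s


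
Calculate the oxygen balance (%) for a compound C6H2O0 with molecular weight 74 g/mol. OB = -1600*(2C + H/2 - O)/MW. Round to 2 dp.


OB = -1600 * (2C + H/2 - O) / MW
Inner = 2*6 + 2/2 - 0 = 13.00
OB = -1600 * 13.00 / 74 = -281.08%


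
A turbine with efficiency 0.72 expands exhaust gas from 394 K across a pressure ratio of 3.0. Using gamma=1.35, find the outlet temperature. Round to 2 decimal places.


T_out = T_in * (1 - eta * (1 - PR^(-(gamma-1)/gamma)))
Exponent = -(1.35-1)/1.35 = -0.25925926
PR^exp = 3.0^(-0.25925926) = 0.75214556
Factor = 1 - 0.72*(1 - 0.75214556) = 0.82154480
T_out = 394 * 0.82154480 = 323.69 K


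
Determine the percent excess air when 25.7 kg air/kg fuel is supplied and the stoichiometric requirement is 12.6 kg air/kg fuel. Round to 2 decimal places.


Excess air = actual - stoichiometric = 25.7 - 12.6 = 13.10 kg/kg fuel
Excess air % = (excess / stoich) * 100 = (13.10 / 12.6) * 100 = 103.97%


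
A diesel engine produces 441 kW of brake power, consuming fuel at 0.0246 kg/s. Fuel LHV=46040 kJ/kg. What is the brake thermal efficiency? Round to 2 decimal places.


eta_BTE = (BP / (mf * LHV)) * 100
Denominator = 0.0246 * 46040 = 1132.5840 kW
eta_BTE = (441 / 1132.5840) * 100 = 38.94%


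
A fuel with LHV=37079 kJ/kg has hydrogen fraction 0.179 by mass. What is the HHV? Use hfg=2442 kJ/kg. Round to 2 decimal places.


HHV = LHV + hfg * 9 * H
Water addition = 2442 * 9 * 0.179 = 3934.062 kJ/kg
HHV = 37079 + 3934.062 = 41013.06 kJ/kg
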